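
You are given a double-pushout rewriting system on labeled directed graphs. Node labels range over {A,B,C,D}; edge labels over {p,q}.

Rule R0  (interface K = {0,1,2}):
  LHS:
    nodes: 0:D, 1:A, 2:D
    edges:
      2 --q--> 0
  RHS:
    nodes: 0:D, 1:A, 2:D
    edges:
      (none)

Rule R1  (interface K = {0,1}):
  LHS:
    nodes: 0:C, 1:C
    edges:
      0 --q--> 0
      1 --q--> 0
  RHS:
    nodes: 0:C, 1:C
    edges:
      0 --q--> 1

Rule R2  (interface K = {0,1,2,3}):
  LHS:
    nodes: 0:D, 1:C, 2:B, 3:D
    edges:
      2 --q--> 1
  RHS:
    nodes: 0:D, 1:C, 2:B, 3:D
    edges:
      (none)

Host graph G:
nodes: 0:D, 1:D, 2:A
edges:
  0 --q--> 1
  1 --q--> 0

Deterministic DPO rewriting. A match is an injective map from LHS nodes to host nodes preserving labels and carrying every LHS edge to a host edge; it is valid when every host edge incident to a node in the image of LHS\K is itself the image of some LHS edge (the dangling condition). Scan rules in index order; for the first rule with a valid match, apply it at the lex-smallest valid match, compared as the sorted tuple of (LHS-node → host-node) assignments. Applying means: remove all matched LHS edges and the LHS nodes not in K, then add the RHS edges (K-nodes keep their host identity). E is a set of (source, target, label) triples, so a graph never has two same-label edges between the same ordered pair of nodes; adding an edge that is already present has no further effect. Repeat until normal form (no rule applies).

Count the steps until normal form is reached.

[0] host  ⇒  3 nodes, 2 edges  {0-q->1 1-q->0}
[1] R0 @ {0↦0, 1↦2, 2↦1}  ⇒  3 nodes, 1 edges  {0-q->1}
[2] R0 @ {0↦1, 1↦2, 2↦0}  ⇒  3 nodes, 0 edges  {∅}
normal form: no rule applies after step 2

Answer: 2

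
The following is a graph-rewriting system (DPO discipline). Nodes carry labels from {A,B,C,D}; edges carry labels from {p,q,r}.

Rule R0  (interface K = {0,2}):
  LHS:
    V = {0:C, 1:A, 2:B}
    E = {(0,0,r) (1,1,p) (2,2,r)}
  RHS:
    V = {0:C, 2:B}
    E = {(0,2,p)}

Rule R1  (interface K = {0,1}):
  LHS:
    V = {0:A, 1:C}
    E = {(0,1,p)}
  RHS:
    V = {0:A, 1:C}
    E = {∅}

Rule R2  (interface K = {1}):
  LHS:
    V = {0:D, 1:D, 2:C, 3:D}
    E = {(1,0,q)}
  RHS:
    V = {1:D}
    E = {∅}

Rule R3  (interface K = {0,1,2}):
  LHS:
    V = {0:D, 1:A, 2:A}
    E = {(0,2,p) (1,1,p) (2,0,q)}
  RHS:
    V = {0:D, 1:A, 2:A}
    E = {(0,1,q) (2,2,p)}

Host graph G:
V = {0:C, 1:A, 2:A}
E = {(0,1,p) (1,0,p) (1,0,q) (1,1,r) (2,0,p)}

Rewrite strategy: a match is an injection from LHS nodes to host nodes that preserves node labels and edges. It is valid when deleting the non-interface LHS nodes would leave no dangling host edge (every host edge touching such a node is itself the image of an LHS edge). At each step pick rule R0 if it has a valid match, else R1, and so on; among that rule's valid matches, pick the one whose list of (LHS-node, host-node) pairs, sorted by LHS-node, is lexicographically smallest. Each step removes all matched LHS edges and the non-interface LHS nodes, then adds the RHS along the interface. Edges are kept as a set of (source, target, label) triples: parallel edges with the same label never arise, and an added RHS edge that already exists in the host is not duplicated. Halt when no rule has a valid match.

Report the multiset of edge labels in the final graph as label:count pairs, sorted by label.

start.  V:3 E:5  edges: 0-p->1 1-p->0 1-q->0 1-r->1 2-p->0
1. fire R1 via {0↦1, 1↦0}  →  V:3 E:4  edges: 0-p->1 1-q->0 1-r->1 2-p->0
2. fire R1 via {0↦2, 1↦0}  →  V:3 E:3  edges: 0-p->1 1-q->0 1-r->1
halt: no rule applies after step 2
NF edges: [(0, 1, 'p'), (1, 0, 'q'), (1, 1, 'r')]

Answer: p:1 q:1 r:1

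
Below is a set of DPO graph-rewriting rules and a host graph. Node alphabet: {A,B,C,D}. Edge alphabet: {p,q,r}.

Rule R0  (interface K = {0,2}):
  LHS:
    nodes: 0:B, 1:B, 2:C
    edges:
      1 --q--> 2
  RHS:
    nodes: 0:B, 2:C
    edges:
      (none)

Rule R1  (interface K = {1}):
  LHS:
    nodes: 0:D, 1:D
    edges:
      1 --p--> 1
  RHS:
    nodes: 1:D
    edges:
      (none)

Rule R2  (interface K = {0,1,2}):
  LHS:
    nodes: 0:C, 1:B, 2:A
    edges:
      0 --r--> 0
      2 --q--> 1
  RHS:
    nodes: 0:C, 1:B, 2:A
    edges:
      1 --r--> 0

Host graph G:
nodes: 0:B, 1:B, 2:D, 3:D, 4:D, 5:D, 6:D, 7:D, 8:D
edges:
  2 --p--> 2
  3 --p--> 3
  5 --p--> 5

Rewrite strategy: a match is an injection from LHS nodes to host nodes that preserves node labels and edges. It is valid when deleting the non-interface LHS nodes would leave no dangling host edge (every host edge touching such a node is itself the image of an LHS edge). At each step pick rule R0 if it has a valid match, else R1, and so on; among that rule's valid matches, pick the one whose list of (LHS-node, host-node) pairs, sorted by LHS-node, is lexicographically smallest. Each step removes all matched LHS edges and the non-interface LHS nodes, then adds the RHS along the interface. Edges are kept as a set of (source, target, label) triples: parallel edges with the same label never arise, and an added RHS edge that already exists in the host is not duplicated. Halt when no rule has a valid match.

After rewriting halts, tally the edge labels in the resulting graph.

start.  V:9 E:3  edges: 2-p->2 3-p->3 5-p->5
1. fire R1 via {0↦4, 1↦2}  →  V:8 E:2  edges: 3-p->3 5-p->5
2. fire R1 via {0↦2, 1↦3}  →  V:7 E:1  edges: 5-p->5
3. fire R1 via {0↦3, 1↦5}  →  V:6 E:0  edges: ∅
normal form: no rule applies after step 3
NF edges: []

Answer: (no edges)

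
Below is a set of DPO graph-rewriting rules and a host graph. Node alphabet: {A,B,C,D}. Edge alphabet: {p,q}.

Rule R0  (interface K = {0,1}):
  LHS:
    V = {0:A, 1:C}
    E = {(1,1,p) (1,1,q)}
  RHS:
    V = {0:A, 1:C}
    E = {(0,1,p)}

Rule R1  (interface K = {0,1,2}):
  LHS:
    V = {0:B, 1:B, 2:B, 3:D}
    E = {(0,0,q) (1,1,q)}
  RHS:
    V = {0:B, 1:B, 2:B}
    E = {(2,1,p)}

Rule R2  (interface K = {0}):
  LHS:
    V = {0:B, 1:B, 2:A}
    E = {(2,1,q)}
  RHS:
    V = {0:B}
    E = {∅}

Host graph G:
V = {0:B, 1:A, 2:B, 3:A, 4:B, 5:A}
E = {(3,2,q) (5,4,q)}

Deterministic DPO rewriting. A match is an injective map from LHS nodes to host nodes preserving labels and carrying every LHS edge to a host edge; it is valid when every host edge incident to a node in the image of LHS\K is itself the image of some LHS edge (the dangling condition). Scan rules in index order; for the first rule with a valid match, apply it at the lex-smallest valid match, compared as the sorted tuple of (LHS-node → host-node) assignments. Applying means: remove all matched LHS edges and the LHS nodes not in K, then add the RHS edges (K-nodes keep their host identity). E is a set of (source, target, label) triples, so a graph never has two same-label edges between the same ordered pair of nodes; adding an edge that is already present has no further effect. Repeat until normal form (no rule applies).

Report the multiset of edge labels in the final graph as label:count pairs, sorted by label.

[0] host  ⇒  6 nodes, 2 edges  {3-q->2 5-q->4}
[1] R2 @ {0↦0, 1↦2, 2↦3}  ⇒  4 nodes, 1 edges  {5-q->4}
[2] R2 @ {0↦0, 1↦4, 2↦5}  ⇒  2 nodes, 0 edges  {∅}
halt: no rule applies after step 2
NF edges: []

Answer: (no edges)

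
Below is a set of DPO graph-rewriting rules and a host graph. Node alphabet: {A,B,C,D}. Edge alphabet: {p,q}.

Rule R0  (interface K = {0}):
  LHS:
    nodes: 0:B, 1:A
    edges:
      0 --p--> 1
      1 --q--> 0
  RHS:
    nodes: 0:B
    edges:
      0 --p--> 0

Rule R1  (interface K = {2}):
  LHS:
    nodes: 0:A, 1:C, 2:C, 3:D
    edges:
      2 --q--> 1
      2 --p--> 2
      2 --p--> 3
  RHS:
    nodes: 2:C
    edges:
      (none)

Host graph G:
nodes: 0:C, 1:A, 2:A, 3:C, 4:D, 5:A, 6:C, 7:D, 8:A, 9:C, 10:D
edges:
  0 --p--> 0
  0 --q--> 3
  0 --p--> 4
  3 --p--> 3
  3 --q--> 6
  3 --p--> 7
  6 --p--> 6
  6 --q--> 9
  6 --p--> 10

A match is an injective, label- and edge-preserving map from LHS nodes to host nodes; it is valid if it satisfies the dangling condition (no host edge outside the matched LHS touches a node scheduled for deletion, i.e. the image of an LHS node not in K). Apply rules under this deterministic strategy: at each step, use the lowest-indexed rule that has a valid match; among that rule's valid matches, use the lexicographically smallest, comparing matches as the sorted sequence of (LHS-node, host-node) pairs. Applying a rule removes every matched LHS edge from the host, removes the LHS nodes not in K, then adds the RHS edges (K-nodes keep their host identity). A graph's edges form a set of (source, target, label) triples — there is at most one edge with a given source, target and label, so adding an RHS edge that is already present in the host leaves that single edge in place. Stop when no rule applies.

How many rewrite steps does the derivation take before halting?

Answer: 3

Derivation:
initial: |V|=11 |E|=9  E = 0-p->0 0-q->3 0-p->4 3-p->3 3-q->6 3-p->7 6-p->6 6-q->9 6-p->10
step 1: apply R1 at {0↦1, 1↦9, 2↦6, 3↦10}  → |V|=8 |E|=6  E = 0-p->0 0-q->3 0-p->4 3-p->3 3-q->6 3-p->7
step 2: apply R1 at {0↦2, 1↦6, 2↦3, 3↦7}  → |V|=5 |E|=3  E = 0-p->0 0-q->3 0-p->4
step 3: apply R1 at {0↦5, 1↦3, 2↦0, 3↦4}  → |V|=2 |E|=0  E = ∅
normal form: no rule applies after step 3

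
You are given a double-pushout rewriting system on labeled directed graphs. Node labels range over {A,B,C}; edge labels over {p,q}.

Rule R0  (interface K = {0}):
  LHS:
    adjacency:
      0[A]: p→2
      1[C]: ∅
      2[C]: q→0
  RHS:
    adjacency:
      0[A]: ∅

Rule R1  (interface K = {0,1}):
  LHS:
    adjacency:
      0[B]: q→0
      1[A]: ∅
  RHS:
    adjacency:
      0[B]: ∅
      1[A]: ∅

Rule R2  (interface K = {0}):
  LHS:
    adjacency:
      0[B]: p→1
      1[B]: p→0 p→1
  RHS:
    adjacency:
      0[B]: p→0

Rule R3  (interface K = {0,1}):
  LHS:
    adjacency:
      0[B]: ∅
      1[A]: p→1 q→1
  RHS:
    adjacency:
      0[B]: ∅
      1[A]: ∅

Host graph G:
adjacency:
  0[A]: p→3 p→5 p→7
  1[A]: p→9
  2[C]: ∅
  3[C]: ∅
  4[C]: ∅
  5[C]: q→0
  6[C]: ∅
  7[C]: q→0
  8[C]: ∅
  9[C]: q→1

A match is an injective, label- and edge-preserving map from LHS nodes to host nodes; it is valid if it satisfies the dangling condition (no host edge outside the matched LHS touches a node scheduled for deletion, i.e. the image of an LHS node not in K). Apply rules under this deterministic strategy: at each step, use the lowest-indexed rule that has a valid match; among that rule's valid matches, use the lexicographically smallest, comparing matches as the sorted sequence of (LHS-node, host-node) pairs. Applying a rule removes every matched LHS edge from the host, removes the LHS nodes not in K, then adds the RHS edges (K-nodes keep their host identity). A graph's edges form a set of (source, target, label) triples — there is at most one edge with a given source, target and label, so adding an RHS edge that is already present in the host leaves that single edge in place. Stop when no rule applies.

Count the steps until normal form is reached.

Answer: 3

Rewrite trace:
[0] host  ⇒  10 nodes, 7 edges  {0-p->3 0-p->5 0-p->7 1-p->9 5-q->0 7-q->0 9-q->1}
[1] R0 @ {0↦0, 1↦2, 2↦5}  ⇒  8 nodes, 5 edges  {0-p->3 0-p->7 1-p->9 7-q->0 9-q->1}
[2] R0 @ {0↦0, 1↦4, 2↦7}  ⇒  6 nodes, 3 edges  {0-p->3 1-p->9 9-q->1}
[3] R0 @ {0↦1, 1↦6, 2↦9}  ⇒  4 nodes, 1 edges  {0-p->3}
halt: no rule applies after step 3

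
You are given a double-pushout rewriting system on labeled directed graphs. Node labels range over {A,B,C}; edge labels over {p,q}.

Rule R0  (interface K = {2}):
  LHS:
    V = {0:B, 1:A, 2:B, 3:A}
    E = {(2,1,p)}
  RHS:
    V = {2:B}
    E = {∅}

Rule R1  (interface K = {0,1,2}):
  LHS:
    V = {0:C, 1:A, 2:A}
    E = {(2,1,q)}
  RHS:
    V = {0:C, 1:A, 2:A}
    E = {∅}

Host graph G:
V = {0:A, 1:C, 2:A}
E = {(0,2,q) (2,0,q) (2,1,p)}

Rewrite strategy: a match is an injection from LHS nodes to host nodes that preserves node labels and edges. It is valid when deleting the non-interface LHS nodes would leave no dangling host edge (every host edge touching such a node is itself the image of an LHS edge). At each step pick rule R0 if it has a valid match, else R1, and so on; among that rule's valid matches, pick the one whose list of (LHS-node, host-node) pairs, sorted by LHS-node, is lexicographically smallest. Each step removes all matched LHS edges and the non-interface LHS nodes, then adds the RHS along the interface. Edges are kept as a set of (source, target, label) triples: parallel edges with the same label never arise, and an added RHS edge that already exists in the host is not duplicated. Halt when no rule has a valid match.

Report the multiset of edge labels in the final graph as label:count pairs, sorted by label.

initial: |V|=3 |E|=3  E = 0-q->2 2-q->0 2-p->1
step 1: apply R1 at {0↦1, 1↦0, 2↦2}  → |V|=3 |E|=2  E = 0-q->2 2-p->1
step 2: apply R1 at {0↦1, 1↦2, 2↦0}  → |V|=3 |E|=1  E = 2-p->1
normal form: no rule applies after step 2
NF edges: [(2, 1, 'p')]

Answer: p:1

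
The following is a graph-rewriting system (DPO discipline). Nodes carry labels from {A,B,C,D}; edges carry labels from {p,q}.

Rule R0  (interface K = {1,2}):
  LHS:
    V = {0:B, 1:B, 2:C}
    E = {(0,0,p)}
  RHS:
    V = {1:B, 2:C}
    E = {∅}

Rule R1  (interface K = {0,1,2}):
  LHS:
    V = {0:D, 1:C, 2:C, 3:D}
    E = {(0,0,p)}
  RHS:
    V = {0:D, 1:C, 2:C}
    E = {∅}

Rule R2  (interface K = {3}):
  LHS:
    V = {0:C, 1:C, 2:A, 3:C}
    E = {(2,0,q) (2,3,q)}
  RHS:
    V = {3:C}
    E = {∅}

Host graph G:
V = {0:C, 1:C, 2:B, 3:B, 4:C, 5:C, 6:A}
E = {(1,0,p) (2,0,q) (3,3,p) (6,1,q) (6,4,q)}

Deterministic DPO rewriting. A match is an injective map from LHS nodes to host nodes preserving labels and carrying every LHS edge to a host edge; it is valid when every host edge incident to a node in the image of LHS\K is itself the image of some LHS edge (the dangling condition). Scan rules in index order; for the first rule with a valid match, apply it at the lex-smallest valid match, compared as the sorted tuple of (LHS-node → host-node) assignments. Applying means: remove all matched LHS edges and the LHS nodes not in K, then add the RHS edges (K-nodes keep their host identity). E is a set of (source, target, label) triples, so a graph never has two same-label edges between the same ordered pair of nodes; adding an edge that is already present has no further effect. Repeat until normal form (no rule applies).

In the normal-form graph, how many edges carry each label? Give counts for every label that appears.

start.  V:7 E:5  edges: 1-p->0 2-q->0 3-p->3 6-q->1 6-q->4
1. fire R0 via {0↦3, 1↦2, 2↦0}  →  V:6 E:4  edges: 1-p->0 2-q->0 6-q->1 6-q->4
2. fire R2 via {0↦4, 1↦5, 2↦6, 3↦1}  →  V:3 E:2  edges: 1-p->0 2-q->0
final graph: no rule applies after step 2
NF edges: [(1, 0, 'p'), (2, 0, 'q')]

Answer: p:1 q:1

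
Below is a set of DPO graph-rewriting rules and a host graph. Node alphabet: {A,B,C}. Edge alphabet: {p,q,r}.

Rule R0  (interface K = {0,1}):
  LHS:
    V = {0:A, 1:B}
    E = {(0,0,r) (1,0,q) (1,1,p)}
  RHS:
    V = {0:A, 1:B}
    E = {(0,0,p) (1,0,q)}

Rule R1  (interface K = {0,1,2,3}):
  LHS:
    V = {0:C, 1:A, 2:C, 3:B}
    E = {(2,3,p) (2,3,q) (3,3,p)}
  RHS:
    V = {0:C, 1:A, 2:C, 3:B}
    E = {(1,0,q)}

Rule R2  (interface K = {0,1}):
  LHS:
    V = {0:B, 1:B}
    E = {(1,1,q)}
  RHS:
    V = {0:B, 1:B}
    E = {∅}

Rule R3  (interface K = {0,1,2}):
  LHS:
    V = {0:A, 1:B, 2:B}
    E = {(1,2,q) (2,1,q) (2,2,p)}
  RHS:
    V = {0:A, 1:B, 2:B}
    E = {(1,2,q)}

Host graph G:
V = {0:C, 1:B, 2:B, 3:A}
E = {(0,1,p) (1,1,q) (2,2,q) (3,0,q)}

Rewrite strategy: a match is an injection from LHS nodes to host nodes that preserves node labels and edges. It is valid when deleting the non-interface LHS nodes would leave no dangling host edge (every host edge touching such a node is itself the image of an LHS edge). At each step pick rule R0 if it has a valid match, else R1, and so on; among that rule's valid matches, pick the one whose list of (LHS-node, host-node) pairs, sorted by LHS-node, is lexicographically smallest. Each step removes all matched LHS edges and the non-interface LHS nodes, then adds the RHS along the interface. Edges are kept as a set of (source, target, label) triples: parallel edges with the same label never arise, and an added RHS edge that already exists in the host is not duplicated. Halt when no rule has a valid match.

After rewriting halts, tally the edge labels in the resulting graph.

start.  V:4 E:4  edges: 0-p->1 1-q->1 2-q->2 3-q->0
1. fire R2 via {0↦1, 1↦2}  →  V:4 E:3  edges: 0-p->1 1-q->1 3-q->0
2. fire R2 via {0↦2, 1↦1}  →  V:4 E:2  edges: 0-p->1 3-q->0
normal form: no rule applies after step 2
NF edges: [(0, 1, 'p'), (3, 0, 'q')]

Answer: p:1 q:1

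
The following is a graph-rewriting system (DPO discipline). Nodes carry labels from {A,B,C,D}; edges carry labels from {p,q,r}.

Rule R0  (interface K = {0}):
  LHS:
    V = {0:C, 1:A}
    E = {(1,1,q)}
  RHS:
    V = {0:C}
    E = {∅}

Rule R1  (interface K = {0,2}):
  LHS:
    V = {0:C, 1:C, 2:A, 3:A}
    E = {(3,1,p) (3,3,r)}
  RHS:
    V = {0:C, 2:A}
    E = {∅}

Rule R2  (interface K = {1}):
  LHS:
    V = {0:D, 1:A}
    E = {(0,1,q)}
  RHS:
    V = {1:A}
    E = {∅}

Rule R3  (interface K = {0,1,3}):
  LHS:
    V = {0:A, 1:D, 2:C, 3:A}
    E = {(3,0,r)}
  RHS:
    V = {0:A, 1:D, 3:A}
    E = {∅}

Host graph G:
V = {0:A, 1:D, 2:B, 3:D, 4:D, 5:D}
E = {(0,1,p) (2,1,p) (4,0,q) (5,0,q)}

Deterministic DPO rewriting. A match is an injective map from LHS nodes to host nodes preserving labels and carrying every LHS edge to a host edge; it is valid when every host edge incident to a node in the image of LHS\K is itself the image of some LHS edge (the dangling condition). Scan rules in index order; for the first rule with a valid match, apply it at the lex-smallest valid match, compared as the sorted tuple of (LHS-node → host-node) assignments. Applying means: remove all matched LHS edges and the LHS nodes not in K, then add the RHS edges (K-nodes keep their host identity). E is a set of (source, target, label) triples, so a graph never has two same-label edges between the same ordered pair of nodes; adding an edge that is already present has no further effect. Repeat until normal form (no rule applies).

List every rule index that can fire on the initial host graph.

R0: no valid match — LHS pattern not found
R1: no valid match — LHS pattern not found
R2: 2 valid matches — {0↦4, 1↦0}, {0↦5, 1↦0}
R3: no valid match — LHS pattern not found

Answer: [R2]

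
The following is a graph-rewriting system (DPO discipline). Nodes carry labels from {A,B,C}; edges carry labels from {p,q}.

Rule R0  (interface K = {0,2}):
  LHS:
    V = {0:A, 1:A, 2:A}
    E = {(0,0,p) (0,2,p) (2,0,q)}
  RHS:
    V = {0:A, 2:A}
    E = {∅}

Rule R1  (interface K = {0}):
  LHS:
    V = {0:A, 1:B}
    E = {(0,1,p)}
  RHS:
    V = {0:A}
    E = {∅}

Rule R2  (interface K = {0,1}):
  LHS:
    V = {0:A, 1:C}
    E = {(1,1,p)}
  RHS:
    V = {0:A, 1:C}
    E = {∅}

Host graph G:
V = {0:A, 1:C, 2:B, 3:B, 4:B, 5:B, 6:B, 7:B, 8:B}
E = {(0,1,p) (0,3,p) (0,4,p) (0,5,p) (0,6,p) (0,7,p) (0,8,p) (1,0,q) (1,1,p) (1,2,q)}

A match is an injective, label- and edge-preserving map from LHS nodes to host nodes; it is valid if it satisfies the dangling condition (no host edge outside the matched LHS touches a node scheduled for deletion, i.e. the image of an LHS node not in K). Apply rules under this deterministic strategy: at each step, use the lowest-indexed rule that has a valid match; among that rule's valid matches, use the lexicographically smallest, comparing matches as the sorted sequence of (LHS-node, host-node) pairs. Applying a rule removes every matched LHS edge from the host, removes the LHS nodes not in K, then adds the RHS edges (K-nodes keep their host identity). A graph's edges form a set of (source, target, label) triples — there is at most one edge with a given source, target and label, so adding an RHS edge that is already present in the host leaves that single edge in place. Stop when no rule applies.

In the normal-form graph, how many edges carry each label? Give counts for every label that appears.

start.  V:9 E:10  edges: 0-p->1 0-p->3 0-p->4 0-p->5 0-p->6 0-p->7 0-p->8 1-q->0 1-p->1 1-q->2
1. fire R1 via {0↦0, 1↦3}  →  V:8 E:9  edges: 0-p->1 0-p->4 0-p->5 0-p->6 0-p->7 0-p->8 1-q->0 1-p->1 1-q->2
2. fire R1 via {0↦0, 1↦4}  →  V:7 E:8  edges: 0-p->1 0-p->5 0-p->6 0-p->7 0-p->8 1-q->0 1-p->1 1-q->2
3. fire R1 via {0↦0, 1↦5}  →  V:6 E:7  edges: 0-p->1 0-p->6 0-p->7 0-p->8 1-q->0 1-p->1 1-q->2
4. fire R1 via {0↦0, 1↦6}  →  V:5 E:6  edges: 0-p->1 0-p->7 0-p->8 1-q->0 1-p->1 1-q->2
5. fire R1 via {0↦0, 1↦7}  →  V:4 E:5  edges: 0-p->1 0-p->8 1-q->0 1-p->1 1-q->2
6. fire R1 via {0↦0, 1↦8}  →  V:3 E:4  edges: 0-p->1 1-q->0 1-p->1 1-q->2
7. fire R2 via {0↦0, 1↦1}  →  V:3 E:3  edges: 0-p->1 1-q->0 1-q->2
final graph: no rule applies after step 7
NF edges: [(0, 1, 'p'), (1, 0, 'q'), (1, 2, 'q')]

Answer: p:1 q:2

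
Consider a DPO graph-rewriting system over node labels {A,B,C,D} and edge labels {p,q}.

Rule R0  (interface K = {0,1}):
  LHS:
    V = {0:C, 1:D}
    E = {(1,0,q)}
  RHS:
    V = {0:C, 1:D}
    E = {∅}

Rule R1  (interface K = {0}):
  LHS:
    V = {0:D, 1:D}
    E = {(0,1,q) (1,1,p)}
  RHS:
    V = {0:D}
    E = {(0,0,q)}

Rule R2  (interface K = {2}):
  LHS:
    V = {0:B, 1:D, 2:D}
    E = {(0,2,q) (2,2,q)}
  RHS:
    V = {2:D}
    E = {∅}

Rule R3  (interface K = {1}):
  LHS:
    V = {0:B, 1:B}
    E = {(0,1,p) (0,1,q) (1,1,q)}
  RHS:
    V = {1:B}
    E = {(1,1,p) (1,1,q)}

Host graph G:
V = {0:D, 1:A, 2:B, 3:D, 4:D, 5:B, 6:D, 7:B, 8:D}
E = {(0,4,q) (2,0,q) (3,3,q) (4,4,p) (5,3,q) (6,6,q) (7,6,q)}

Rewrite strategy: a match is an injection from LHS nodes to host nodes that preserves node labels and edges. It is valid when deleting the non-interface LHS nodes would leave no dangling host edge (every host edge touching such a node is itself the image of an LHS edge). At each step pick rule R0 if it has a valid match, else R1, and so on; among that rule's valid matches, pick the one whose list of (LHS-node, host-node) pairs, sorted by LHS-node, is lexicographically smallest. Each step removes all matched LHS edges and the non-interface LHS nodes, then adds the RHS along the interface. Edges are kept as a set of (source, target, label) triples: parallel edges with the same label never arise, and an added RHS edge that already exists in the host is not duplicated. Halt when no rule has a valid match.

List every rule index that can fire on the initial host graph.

Answer: [R1,R2]

Rewrite trace:
R0: no valid match — LHS pattern not found
R1: 1 valid match — {0↦0, 1↦4}
R2: 2 valid matches — {0↦5, 1↦8, 2↦3}, {0↦7, 1↦8, 2↦6}
R3: no valid match — LHS pattern not found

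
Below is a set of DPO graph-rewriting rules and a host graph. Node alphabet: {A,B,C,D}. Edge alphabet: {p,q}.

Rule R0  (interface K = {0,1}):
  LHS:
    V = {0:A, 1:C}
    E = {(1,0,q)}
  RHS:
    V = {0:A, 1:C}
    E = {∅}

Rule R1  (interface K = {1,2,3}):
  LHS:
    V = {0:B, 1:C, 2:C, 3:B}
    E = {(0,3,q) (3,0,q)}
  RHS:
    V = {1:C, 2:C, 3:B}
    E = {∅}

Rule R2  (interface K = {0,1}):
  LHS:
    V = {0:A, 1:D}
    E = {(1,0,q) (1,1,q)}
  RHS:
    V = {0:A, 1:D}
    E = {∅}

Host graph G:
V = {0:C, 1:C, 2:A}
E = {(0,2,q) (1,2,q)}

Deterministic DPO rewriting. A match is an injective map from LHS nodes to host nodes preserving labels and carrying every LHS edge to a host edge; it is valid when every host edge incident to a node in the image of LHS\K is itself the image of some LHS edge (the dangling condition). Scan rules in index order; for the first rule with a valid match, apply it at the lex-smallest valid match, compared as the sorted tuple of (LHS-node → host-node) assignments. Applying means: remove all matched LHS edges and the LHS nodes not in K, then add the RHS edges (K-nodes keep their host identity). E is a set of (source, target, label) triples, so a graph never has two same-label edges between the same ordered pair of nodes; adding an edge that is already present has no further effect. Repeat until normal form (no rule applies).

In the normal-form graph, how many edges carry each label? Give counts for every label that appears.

Answer: (no edges)

Steps:
start.  V:3 E:2  edges: 0-q->2 1-q->2
1. fire R0 via {0↦2, 1↦0}  →  V:3 E:1  edges: 1-q->2
2. fire R0 via {0↦2, 1↦1}  →  V:3 E:0  edges: ∅
final graph: no rule applies after step 2
NF edges: []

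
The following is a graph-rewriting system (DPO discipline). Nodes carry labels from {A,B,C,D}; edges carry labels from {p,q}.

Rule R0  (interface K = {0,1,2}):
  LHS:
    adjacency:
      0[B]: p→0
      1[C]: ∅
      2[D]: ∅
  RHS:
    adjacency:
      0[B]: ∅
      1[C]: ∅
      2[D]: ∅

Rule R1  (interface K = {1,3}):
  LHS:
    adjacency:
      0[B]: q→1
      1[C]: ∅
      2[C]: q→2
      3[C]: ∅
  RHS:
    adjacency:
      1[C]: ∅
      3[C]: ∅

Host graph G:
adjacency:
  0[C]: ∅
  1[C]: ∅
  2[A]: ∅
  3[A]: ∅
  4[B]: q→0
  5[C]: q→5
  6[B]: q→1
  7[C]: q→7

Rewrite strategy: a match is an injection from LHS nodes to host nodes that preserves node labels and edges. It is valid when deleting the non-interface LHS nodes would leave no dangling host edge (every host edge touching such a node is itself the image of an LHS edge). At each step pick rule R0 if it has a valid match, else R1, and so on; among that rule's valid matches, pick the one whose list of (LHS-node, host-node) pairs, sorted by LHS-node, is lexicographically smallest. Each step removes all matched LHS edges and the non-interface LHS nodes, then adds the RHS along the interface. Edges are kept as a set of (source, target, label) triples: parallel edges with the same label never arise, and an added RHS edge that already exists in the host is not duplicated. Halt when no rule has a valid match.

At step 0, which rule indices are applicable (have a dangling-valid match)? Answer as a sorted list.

R0: no valid match — LHS pattern not found
R1: 8 valid matches — {0↦4, 1↦0, 2↦5, 3↦1}, {0↦4, 1↦0, 2↦5, 3↦7}, {0↦4, 1↦0, 2↦7, 3↦1} (+5 more)

Answer: [R1]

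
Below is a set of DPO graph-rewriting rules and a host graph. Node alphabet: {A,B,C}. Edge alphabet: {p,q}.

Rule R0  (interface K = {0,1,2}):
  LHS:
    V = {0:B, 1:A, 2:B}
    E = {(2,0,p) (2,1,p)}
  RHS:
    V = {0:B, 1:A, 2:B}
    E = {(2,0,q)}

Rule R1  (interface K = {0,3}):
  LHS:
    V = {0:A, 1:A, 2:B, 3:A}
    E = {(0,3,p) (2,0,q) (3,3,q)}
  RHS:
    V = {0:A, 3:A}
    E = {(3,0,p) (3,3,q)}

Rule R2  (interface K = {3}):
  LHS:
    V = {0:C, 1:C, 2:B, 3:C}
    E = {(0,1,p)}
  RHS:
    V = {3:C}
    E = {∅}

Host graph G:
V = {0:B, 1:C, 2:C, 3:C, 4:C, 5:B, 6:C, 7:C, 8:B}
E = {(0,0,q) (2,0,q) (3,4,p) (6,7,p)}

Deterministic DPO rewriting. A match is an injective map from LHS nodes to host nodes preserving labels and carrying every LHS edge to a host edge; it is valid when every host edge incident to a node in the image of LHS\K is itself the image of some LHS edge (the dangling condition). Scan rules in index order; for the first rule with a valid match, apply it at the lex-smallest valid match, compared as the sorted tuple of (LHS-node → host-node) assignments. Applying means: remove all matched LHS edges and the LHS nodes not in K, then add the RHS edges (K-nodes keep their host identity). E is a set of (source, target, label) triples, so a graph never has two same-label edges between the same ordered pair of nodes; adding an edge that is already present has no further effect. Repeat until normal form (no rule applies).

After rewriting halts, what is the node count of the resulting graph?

[0] host  ⇒  9 nodes, 4 edges  {0-q->0 2-q->0 3-p->4 6-p->7}
[1] R2 @ {0↦3, 1↦4, 2↦5, 3↦1}  ⇒  6 nodes, 3 edges  {0-q->0 2-q->0 6-p->7}
[2] R2 @ {0↦6, 1↦7, 2↦8, 3↦1}  ⇒  3 nodes, 2 edges  {0-q->0 2-q->0}
normal form: no rule applies after step 2
NF nodes: {0:B, 1:C, 2:C}

Answer: 3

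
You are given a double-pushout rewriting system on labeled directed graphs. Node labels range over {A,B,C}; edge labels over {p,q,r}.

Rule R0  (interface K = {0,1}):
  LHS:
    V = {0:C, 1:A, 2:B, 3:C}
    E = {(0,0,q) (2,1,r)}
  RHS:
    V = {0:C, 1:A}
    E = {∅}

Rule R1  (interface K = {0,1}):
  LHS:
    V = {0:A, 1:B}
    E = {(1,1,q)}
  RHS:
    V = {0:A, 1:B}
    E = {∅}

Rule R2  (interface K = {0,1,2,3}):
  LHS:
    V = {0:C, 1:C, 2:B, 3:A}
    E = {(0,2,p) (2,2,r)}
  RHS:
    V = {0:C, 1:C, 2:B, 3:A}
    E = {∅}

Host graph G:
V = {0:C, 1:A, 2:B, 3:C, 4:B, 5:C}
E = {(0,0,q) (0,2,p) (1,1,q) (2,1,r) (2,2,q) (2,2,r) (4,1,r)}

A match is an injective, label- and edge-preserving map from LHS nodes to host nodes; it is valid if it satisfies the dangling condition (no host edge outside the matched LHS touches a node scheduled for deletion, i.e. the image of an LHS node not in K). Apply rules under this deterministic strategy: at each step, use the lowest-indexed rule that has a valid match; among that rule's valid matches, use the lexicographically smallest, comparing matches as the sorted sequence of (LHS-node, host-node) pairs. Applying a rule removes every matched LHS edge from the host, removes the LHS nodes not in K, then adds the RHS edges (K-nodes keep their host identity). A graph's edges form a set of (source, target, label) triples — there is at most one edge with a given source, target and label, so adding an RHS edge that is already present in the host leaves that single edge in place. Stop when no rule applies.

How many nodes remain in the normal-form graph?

Answer: 4

Steps:
[0] host  ⇒  6 nodes, 7 edges  {0-q->0 0-p->2 1-q->1 2-r->1 2-q->2 2-r->2 4-r->1}
[1] R0 @ {0↦0, 1↦1, 2↦4, 3↦3}  ⇒  4 nodes, 5 edges  {0-p->2 1-q->1 2-r->1 2-q->2 2-r->2}
[2] R1 @ {0↦1, 1↦2}  ⇒  4 nodes, 4 edges  {0-p->2 1-q->1 2-r->1 2-r->2}
[3] R2 @ {0↦0, 1↦5, 2↦2, 3↦1}  ⇒  4 nodes, 2 edges  {1-q->1 2-r->1}
final graph: no rule applies after step 3
NF nodes: {0:C, 1:A, 2:B, 5:C}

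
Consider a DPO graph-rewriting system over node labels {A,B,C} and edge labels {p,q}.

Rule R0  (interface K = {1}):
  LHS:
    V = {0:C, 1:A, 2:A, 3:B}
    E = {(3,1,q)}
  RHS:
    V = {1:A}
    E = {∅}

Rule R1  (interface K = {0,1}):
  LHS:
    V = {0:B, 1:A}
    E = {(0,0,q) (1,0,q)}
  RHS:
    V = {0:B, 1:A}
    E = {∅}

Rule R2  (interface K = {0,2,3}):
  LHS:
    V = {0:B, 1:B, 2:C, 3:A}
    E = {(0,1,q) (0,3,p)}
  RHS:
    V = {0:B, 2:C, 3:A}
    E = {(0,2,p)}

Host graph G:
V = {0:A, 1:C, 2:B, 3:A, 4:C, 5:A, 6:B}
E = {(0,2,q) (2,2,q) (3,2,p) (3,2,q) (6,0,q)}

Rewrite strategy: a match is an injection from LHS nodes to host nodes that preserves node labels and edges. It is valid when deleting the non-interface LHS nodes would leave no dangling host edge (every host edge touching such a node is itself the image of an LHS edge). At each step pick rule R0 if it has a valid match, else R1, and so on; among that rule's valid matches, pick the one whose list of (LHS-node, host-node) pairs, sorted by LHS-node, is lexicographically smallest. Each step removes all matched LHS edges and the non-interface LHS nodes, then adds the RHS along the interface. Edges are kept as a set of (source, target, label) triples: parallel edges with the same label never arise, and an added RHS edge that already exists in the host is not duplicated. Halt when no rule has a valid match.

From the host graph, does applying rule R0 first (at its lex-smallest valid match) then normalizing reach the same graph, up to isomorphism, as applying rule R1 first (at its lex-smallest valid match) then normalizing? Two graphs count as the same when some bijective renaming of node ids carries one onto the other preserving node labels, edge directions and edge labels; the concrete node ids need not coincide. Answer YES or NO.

branch R0-first: apply at {0↦1, 1↦0, 2↦5, 3↦6} → |E|=4, then 1 more step(s) → NF |V|=4 |E|=2 V={0:A, 2:B, 3:A, 4:C} E=3-p->2 3-q->2
branch R1-first: apply at {0↦2, 1↦0} → |E|=3, then 1 more step(s) → NF |V|=4 |E|=2 V={0:A, 2:B, 3:A, 4:C} E=3-p->2 3-q->2
graphs isomorphic (equal up to label-preserving node renaming)

Answer: YES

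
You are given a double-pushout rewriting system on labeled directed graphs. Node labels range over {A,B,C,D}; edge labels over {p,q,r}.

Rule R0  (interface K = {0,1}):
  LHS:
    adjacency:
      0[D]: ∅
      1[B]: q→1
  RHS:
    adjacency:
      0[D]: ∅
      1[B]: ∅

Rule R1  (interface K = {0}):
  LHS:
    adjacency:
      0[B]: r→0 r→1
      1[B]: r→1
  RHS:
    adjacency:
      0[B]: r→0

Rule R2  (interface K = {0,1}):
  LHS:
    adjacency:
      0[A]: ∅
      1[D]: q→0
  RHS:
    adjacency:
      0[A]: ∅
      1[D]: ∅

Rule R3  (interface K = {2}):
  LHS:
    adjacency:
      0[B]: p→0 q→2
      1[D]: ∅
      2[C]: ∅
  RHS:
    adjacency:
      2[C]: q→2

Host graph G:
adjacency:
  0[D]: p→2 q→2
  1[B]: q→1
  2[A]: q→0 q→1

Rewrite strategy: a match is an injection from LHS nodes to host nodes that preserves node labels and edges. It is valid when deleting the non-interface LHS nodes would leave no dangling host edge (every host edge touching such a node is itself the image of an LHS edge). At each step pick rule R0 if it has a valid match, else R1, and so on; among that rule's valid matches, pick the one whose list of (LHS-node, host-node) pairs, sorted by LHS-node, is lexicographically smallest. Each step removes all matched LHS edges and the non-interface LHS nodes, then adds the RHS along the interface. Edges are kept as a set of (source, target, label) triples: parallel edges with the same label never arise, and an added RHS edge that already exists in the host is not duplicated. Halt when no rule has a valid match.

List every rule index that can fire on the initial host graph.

Answer: [R0,R2]

Rewrite trace:
R0: 1 valid match — {0↦0, 1↦1}
R1: no valid match — LHS pattern not found
R2: 1 valid match — {0↦2, 1↦0}
R3: no valid match — LHS pattern not found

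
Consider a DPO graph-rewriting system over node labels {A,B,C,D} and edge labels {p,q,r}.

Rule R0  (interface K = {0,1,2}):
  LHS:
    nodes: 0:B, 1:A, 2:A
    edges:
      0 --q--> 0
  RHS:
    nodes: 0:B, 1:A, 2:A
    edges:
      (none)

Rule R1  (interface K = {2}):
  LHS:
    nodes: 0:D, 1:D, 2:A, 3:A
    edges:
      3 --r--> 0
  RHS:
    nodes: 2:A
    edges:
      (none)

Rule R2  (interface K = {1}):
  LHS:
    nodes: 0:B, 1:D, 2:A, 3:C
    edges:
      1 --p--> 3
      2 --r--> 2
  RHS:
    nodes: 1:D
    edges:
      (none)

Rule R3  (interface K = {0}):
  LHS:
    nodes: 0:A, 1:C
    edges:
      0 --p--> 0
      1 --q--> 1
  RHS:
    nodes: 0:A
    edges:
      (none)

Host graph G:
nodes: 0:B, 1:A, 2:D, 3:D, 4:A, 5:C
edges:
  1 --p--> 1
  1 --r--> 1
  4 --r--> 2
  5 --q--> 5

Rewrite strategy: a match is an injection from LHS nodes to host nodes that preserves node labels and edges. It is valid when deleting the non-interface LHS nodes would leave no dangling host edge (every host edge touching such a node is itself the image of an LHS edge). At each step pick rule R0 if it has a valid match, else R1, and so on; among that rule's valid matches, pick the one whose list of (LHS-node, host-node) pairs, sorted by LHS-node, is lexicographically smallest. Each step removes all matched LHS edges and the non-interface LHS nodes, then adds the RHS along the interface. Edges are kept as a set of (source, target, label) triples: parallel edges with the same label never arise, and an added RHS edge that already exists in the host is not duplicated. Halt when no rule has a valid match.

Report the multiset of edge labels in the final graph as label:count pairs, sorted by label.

start.  V:6 E:4  edges: 1-p->1 1-r->1 4-r->2 5-q->5
1. fire R1 via {0↦2, 1↦3, 2↦1, 3↦4}  →  V:3 E:3  edges: 1-p->1 1-r->1 5-q->5
2. fire R3 via {0↦1, 1↦5}  →  V:2 E:1  edges: 1-r->1
halt: no rule applies after step 2
NF edges: [(1, 1, 'r')]

Answer: r:1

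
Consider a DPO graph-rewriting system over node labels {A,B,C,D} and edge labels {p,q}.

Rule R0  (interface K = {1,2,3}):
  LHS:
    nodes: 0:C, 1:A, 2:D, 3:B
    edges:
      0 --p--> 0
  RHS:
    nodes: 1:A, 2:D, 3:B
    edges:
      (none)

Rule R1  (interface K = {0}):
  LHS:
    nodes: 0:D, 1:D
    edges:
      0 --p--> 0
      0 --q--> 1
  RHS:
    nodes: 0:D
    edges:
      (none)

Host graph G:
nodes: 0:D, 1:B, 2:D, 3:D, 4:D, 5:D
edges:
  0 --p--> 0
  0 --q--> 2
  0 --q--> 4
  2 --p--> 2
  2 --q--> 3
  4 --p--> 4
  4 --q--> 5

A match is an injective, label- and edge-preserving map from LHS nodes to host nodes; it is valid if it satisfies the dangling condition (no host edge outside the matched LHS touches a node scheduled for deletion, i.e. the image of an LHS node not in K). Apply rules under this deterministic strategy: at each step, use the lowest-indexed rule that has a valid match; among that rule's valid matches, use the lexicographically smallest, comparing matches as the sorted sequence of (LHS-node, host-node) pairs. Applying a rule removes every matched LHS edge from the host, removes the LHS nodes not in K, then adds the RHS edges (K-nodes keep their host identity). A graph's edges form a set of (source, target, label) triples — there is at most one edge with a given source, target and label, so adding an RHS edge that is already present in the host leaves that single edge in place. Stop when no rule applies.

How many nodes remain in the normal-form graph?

[0] host  ⇒  6 nodes, 7 edges  {0-p->0 0-q->2 0-q->4 2-p->2 2-q->3 4-p->4 4-q->5}
[1] R1 @ {0↦2, 1↦3}  ⇒  5 nodes, 5 edges  {0-p->0 0-q->2 0-q->4 4-p->4 4-q->5}
[2] R1 @ {0↦0, 1↦2}  ⇒  4 nodes, 3 edges  {0-q->4 4-p->4 4-q->5}
[3] R1 @ {0↦4, 1↦5}  ⇒  3 nodes, 1 edges  {0-q->4}
final graph: no rule applies after step 3
NF nodes: {0:D, 1:B, 4:D}

Answer: 3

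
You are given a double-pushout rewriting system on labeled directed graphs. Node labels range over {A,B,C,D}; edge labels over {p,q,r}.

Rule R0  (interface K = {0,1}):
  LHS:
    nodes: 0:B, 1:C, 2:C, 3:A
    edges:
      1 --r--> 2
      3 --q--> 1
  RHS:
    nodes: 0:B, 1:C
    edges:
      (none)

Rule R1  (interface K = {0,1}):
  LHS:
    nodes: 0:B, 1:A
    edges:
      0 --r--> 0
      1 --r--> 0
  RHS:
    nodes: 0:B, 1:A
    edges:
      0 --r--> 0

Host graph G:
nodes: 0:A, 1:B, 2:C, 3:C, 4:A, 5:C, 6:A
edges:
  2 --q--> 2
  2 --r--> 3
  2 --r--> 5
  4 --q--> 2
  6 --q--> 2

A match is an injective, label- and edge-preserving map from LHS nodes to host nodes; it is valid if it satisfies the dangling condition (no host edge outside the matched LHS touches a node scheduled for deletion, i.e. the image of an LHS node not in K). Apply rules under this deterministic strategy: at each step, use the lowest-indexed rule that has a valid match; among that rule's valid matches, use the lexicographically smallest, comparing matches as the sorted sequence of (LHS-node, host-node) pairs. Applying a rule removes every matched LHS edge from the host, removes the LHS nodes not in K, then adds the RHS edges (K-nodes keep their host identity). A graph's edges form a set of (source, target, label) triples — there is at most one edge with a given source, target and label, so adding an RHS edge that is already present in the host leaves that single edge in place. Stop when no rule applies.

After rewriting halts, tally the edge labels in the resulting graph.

initial: |V|=7 |E|=5  E = 2-q->2 2-r->3 2-r->5 4-q->2 6-q->2
step 1: apply R0 at {0↦1, 1↦2, 2↦3, 3↦4}  → |V|=5 |E|=3  E = 2-q->2 2-r->5 6-q->2
step 2: apply R0 at {0↦1, 1↦2, 2↦5, 3↦6}  → |V|=3 |E|=1  E = 2-q->2
normal form: no rule applies after step 2
NF edges: [(2, 2, 'q')]

Answer: q:1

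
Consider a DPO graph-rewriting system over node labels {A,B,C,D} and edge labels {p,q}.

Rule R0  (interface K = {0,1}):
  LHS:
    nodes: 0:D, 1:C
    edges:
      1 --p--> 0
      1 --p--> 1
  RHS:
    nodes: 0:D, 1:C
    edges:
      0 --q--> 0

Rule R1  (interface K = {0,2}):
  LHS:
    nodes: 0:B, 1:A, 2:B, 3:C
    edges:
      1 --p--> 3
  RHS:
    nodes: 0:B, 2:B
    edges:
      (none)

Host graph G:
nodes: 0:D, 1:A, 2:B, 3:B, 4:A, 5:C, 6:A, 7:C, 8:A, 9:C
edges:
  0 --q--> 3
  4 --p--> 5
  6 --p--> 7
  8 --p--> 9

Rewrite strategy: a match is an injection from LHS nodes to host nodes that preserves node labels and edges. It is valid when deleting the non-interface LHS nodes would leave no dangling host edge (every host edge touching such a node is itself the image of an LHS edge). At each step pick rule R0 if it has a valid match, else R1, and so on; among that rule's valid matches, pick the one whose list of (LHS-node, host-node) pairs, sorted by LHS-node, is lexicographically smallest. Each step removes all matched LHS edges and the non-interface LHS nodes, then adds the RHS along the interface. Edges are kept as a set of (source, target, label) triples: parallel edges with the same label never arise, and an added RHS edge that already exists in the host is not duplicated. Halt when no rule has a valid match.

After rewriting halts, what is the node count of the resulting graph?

Answer: 4

Rewrite trace:
start.  V:10 E:4  edges: 0-q->3 4-p->5 6-p->7 8-p->9
1. fire R1 via {0↦2, 1↦4, 2↦3, 3↦5}  →  V:8 E:3  edges: 0-q->3 6-p->7 8-p->9
2. fire R1 via {0↦2, 1↦6, 2↦3, 3↦7}  →  V:6 E:2  edges: 0-q->3 8-p->9
3. fire R1 via {0↦2, 1↦8, 2↦3, 3↦9}  →  V:4 E:1  edges: 0-q->3
final graph: no rule applies after step 3
NF nodes: {0:D, 1:A, 2:B, 3:B}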